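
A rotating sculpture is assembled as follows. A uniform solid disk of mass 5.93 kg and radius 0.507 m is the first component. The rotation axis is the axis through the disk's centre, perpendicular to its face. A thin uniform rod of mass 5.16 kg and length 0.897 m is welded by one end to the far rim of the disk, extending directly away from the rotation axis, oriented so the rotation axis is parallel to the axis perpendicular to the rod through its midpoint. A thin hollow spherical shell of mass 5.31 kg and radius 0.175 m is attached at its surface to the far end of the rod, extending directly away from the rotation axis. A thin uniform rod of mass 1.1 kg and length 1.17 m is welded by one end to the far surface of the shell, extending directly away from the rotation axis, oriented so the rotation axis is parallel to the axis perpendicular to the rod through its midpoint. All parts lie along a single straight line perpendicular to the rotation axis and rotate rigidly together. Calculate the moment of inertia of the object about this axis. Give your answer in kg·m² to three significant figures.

25.3

Solid disk: I_cm = (1/2)MR² = (1/2)(5.93)(0.507)² = 0.76215 kg·m²; axis through the centre, so I = 0.76215 kg·m².
Thin rod: I_cm = (1/12)ML² = (1/12)(5.16)(0.897)² = 0.34598 kg·m²; centre at d = 0.507 + 0.4485 = 0.9555 m, so I = I_cm + Md² gives I = 0.34598 + (5.16)(0.9555)² = 5.057 kg·m².
Spherical shell: I_cm = (2/3)MR² = (2/3)(5.31)(0.175)² = 0.10841 kg·m²; centre at d = 0.507 + 0.4485 + 0.4485 + 0.175 = 1.579 m, so I = I_cm + Md² gives I = 0.10841 + (5.31)(1.579)² = 13.348 kg·m².
Thin rod: I_cm = (1/12)ML² = (1/12)(1.1)(1.17)² = 0.12548 kg·m²; centre at d = 0.507 + 0.4485 + 0.4485 + 0.175 + 0.175 + 0.585 = 2.339 m, so I = I_cm + Md² gives I = 0.12548 + (1.1)(2.339)² = 6.1435 kg·m².
Total I = 0.76215 + 5.057 + 13.348 + 6.1435 = 25.31 kg·m².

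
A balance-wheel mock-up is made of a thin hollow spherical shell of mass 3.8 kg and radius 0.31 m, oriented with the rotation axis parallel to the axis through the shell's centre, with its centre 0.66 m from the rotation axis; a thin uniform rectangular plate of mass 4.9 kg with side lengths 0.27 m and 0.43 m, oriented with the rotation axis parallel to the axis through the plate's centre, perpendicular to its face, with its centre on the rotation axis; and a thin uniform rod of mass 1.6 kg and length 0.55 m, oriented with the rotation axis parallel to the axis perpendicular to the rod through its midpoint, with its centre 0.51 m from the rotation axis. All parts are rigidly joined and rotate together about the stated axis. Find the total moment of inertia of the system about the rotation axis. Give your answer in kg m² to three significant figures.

Spherical shell: I_cm = (2/3)MR² = (2/3)(3.8)(0.31)² = 0.24345 kg m²; centre at d = 0.66 m, so the parallel axis theorem gives I = 0.24345 + (3.8)(0.66)² = 1.8987 kg m².
Rectangular plate: I_cm = (1/12)M(a²+b²) = (1/12)(4.9)[(0.27)² + (0.43)²] = 0.10527 kg m²; axis through the centre, so I = 0.10527 kg m².
Thin rod: I_cm = (1/12)ML² = (1/12)(1.6)(0.55)² = 0.040333 kg m²; centre at d = 0.51 m, so the parallel axis theorem gives I = 0.040333 + (1.6)(0.51)² = 0.45649 kg m².
Total I = 1.8987 + 0.10527 + 0.45649 = 2.4605 kg m².

2.46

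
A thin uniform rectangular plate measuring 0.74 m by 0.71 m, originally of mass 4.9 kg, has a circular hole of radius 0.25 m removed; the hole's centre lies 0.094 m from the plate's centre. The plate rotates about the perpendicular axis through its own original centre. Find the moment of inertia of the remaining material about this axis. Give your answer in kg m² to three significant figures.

Unpierced body about its centre: I₀ = (1/12)M(a²+b²) = (1/12)(4.9)[(0.74)² + (0.71)²] = 0.42944 kg m².
The removed disk has mass m = M·πr²/(ab) = (4.9)·π(0.25)²/(0.74·0.71) = 1.8312 kg (same uniform areal density).
Its moment of inertia about the rotation axis (parallel-axis theorem): I_hole = (1/2)mr² + md² = (1/2)(1.8312)(0.25)² + (1.8312)(0.094)² = 0.073406 kg m².
Treating the hole as negative mass, I = I₀ − I_hole = 0.42944 − 0.073406 = 0.35604 kg m².

0.356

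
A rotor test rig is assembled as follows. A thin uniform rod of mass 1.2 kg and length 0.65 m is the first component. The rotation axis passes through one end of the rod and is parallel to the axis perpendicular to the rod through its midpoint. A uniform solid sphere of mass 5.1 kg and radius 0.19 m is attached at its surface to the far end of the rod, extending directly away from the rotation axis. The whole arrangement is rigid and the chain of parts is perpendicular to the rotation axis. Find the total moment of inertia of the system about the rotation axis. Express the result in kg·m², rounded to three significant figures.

Thin rod: I_cm = (1/12)ML² = (1/12)(1.2)(0.65)² = 0.04225 kg·m²; centre at d = 0.325 m, so I = I_cm + Md² gives I = 0.04225 + (1.2)(0.325)² = 0.169 kg·m².
Solid sphere: I_cm = (2/5)MR² = (2/5)(5.1)(0.19)² = 0.073644 kg·m²; centre at d = 0.325 + 0.325 + 0.19 = 0.84 m, so I = I_cm + Md² gives I = 0.073644 + (5.1)(0.84)² = 3.6722 kg·m².
Total I = 0.169 + 3.6722 = 3.8412 kg·m².

3.84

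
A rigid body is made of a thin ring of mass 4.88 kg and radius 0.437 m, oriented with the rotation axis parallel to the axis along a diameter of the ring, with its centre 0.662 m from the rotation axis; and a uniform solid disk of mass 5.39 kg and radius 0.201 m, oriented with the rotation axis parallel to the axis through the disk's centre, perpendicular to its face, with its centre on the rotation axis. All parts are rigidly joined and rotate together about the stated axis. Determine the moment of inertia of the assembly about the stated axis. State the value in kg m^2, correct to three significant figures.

2.71

Thin ring: I_cm = (1/2)MR² = (1/2)(4.88)(0.437)² = 0.46596 kg m^2; centre at d = 0.662 m, so the parallel axis theorem gives I = 0.46596 + (4.88)(0.662)² = 2.6046 kg m^2.
Solid disk: I_cm = (1/2)MR² = (1/2)(5.39)(0.201)² = 0.10888 kg m^2; axis through the centre, so I = 0.10888 kg m^2.
Total I = 2.6046 + 0.10888 = 2.7135 kg m^2.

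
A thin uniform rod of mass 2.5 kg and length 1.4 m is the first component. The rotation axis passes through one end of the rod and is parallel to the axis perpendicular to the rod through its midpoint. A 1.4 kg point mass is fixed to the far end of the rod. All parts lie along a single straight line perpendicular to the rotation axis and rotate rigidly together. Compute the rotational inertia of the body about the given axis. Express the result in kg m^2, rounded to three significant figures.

Thin rod: I_cm = (1/12)ML² = (1/12)(2.5)(1.4)² = 0.40833 kg m^2; centre at d = 0.7 m, so the parallel axis theorem gives I = 0.40833 + (2.5)(0.7)² = 1.6333 kg m^2.
Point mass: I_cm = 0; centre at d = 0.7 + 0.7 = 1.4 m, so the parallel axis theorem gives I = 0 + (1.4)(1.4)² = 2.744 kg m^2.
Total I = 1.6333 + 2.744 = 4.3773 kg m^2.

4.38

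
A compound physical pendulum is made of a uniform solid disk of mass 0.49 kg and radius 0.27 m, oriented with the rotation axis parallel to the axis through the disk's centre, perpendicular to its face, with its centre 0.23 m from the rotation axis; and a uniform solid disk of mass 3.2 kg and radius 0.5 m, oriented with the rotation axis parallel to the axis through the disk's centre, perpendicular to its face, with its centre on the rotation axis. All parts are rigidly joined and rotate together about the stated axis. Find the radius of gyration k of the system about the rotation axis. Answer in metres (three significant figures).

0.347

Solid disk: I_cm = (1/2)MR² = (1/2)(0.49)(0.27)² = 0.017861 kg m²; centre at d = 0.23 m, so I = I_cm + Md² gives I = 0.017861 + (0.49)(0.23)² = 0.043782 kg m².
Solid disk: I_cm = (1/2)MR² = (1/2)(3.2)(0.5)² = 0.4 kg m²; axis through the centre, so I = 0.4 kg m².
Total I = 0.44378 kg m²; total mass M = 3.69 kg.
k = √(I/M) = √(0.44378/3.69) = 0.34679 m.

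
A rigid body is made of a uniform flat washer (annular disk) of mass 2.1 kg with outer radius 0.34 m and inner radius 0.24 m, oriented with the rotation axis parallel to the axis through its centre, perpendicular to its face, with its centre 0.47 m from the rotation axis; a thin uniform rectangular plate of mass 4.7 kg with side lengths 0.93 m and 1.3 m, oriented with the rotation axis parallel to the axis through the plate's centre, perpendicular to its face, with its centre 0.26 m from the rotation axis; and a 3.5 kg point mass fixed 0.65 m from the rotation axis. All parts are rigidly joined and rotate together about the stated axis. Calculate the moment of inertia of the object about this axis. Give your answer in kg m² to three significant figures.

3.44

Annular disk: I_cm = (1/2)M(R²+r²) = (1/2)(2.1)[(0.34)² + (0.24)²] = 0.18186 kg m²; centre at d = 0.47 m, so the parallel axis theorem gives I = 0.18186 + (2.1)(0.47)² = 0.64575 kg m².
Rectangular plate: I_cm = (1/12)M(a²+b²) = (1/12)(4.7)[(0.93)² + (1.3)²] = 1.0007 kg m²; centre at d = 0.26 m, so the parallel axis theorem gives I = 1.0007 + (4.7)(0.26)² = 1.3184 kg m².
Point mass: I_cm = 0; centre at d = 0.65 m, so the parallel axis theorem gives I = 0 + (3.5)(0.65)² = 1.4788 kg m².
Total I = 0.64575 + 1.3184 + 1.4788 = 3.4429 kg m².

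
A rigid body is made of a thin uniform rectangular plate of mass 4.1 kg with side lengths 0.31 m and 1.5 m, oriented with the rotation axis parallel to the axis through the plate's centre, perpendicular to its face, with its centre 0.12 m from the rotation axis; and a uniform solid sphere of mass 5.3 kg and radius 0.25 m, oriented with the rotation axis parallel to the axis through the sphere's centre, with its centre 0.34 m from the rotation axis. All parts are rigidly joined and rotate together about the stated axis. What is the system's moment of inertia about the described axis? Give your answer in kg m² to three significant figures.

1.61

Rectangular plate: I_cm = (1/12)M(a²+b²) = (1/12)(4.1)[(0.31)² + (1.5)²] = 0.80158 kg m²; centre at d = 0.12 m, so the parallel axis theorem gives I = 0.80158 + (4.1)(0.12)² = 0.86062 kg m².
Solid sphere: I_cm = (2/5)MR² = (2/5)(5.3)(0.25)² = 0.1325 kg m²; centre at d = 0.34 m, so the parallel axis theorem gives I = 0.1325 + (5.3)(0.34)² = 0.74518 kg m².
Total I = 0.86062 + 0.74518 = 1.6058 kg m².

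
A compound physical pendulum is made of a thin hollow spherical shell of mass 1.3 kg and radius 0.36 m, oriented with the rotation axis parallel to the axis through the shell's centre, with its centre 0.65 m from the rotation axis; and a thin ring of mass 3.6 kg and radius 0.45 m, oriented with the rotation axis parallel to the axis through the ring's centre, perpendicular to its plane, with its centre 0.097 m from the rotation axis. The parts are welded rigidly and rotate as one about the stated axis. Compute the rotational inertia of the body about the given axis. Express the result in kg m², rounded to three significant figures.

1.42

Spherical shell: I_cm = (2/3)MR² = (2/3)(1.3)(0.36)² = 0.11232 kg m²; centre at d = 0.65 m, so the parallel axis theorem gives I = 0.11232 + (1.3)(0.65)² = 0.66157 kg m².
Thin ring: I_cm = MR² = (3.6)(0.45)² = 0.729 kg m²; centre at d = 0.097 m, so the parallel axis theorem gives I = 0.729 + (3.6)(0.097)² = 0.76287 kg m².
Total I = 0.66157 + 0.76287 = 1.4244 kg m².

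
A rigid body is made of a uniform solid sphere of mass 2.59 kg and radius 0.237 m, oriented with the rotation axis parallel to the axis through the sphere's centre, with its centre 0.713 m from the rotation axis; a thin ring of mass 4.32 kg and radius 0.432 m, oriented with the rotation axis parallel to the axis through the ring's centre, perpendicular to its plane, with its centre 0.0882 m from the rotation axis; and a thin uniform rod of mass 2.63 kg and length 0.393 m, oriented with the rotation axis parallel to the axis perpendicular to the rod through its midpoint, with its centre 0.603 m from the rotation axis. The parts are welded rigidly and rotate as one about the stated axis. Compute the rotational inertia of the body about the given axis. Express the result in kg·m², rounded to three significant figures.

Solid sphere: I_cm = (2/5)MR² = (2/5)(2.59)(0.237)² = 0.058191 kg·m²; centre at d = 0.713 m, so I = I_cm + Md² gives I = 0.058191 + (2.59)(0.713)² = 1.3749 kg·m².
Thin ring: I_cm = MR² = (4.32)(0.432)² = 0.80622 kg·m²; centre at d = 0.0882 m, so I = I_cm + Md² gives I = 0.80622 + (4.32)(0.0882)² = 0.83982 kg·m².
Thin rod: I_cm = (1/12)ML² = (1/12)(2.63)(0.393)² = 0.03385 kg·m²; centre at d = 0.603 m, so I = I_cm + Md² gives I = 0.03385 + (2.63)(0.603)² = 0.99014 kg·m².
Total I = 1.3749 + 0.83982 + 0.99014 = 3.2048 kg·m².

3.20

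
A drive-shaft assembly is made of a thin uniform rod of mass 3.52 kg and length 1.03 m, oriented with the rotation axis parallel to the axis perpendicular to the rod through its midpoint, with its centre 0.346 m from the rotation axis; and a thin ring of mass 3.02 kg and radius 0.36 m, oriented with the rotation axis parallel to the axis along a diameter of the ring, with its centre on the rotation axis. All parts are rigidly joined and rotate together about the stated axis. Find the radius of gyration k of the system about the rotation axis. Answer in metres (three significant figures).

Thin rod: I_cm = (1/12)ML² = (1/12)(3.52)(1.03)² = 0.3112 kg m^2; centre at d = 0.346 m, so the parallel axis theorem gives I = 0.3112 + (3.52)(0.346)² = 0.7326 kg m^2.
Thin ring: I_cm = (1/2)MR² = (1/2)(3.02)(0.36)² = 0.1957 kg m^2; axis through the centre, so I = 0.1957 kg m^2.
Total I = 0.92829 kg m^2; total mass M = 6.54 kg.
k = √(I/M) = √(0.92829/6.54) = 0.37675 m.

0.377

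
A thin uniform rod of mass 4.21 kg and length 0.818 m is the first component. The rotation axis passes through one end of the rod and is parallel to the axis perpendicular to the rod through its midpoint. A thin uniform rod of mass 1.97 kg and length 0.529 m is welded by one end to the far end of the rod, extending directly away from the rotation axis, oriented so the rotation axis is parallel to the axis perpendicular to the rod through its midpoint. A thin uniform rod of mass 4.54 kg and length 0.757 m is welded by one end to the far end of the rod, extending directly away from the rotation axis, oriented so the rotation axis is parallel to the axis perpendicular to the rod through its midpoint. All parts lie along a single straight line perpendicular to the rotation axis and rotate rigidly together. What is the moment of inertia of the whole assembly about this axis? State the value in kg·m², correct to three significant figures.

Thin rod: I_cm = (1/12)ML² = (1/12)(4.21)(0.818)² = 0.23475 kg·m²; centre at d = 0.409 m, so the parallel axis theorem gives I = 0.23475 + (4.21)(0.409)² = 0.939 kg·m².
Thin rod: I_cm = (1/12)ML² = (1/12)(1.97)(0.529)² = 0.045941 kg·m²; centre at d = 0.409 + 0.409 + 0.2645 = 1.0825 m, so the parallel axis theorem gives I = 0.045941 + (1.97)(1.0825)² = 2.3544 kg·m².
Thin rod: I_cm = (1/12)ML² = (1/12)(4.54)(0.757)² = 0.2168 kg·m²; centre at d = 0.409 + 0.409 + 0.2645 + 0.2645 + 0.3785 = 1.7255 m, so the parallel axis theorem gives I = 0.2168 + (4.54)(1.7255)² = 13.734 kg·m².
Total I = 0.939 + 2.3544 + 13.734 = 17.027 kg·m².

17.0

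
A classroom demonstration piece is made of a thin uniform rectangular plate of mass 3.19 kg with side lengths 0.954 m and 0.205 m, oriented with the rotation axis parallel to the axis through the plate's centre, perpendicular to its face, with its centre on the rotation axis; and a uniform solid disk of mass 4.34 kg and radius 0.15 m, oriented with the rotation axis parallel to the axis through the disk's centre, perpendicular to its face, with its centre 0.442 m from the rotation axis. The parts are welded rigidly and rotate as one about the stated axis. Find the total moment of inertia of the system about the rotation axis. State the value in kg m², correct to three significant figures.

Rectangular plate: I_cm = (1/12)M(a²+b²) = (1/12)(3.19)[(0.954)² + (0.205)²] = 0.25311 kg m²; axis through the centre, so I = 0.25311 kg m².
Solid disk: I_cm = (1/2)MR² = (1/2)(4.34)(0.15)² = 0.048825 kg m²; centre at d = 0.442 m, so I = I_cm + Md² gives I = 0.048825 + (4.34)(0.442)² = 0.8967 kg m².
Total I = 0.25311 + 0.8967 = 1.1498 kg m².

1.15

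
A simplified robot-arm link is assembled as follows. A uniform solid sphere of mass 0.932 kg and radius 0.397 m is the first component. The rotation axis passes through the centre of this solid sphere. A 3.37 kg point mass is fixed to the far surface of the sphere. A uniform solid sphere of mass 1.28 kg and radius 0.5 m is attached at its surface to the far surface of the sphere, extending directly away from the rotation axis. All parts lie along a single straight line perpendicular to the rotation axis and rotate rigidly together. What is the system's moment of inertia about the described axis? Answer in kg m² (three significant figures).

Solid sphere: I_cm = (2/5)MR² = (2/5)(0.932)(0.397)² = 0.058757 kg m²; axis through the centre, so I = 0.058757 kg m².
Point mass: I_cm = 0; centre at d = 0.397 m, so the parallel axis theorem gives I = 0 + (3.37)(0.397)² = 0.53114 kg m².
Solid sphere: I_cm = (2/5)MR² = (2/5)(1.28)(0.5)² = 0.128 kg m²; centre at d = 0.397 + 0.5 = 0.897 m, so the parallel axis theorem gives I = 0.128 + (1.28)(0.897)² = 1.1579 kg m².
Total I = 0.058757 + 0.53114 + 1.1579 = 1.7478 kg m².

1.75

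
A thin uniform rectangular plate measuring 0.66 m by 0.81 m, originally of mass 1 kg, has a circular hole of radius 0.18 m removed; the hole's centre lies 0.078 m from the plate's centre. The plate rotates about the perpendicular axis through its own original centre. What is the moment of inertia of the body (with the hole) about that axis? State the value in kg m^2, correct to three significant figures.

0.0867

Unpierced body about its centre: I₀ = (1/12)M(a²+b²) = (1/12)(1)[(0.66)² + (0.81)²] = 0.090975 kg m^2.
The removed disk has mass m = M·πr²/(ab) = (1)·π(0.18)²/(0.66·0.81) = 0.1904 kg (same uniform areal density).
Its moment of inertia about the rotation axis (parallel-axis theorem): I_hole = (1/2)mr² + md² = (1/2)(0.1904)(0.18)² + (0.1904)(0.078)² = 0.0042429 kg m^2.
Treating the hole as negative mass, I = I₀ − I_hole = 0.090975 − 0.0042429 = 0.086732 kg m^2.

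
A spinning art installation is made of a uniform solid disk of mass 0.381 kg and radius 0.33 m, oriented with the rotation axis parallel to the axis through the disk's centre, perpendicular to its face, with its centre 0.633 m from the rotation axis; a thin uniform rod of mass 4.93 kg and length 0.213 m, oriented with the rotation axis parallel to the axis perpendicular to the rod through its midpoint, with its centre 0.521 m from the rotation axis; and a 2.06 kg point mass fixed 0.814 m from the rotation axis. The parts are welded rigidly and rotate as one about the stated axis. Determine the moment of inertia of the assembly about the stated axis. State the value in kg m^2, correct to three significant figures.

2.90

Solid disk: I_cm = (1/2)MR² = (1/2)(0.381)(0.33)² = 0.020745 kg m^2; centre at d = 0.633 m, so the parallel axis theorem gives I = 0.020745 + (0.381)(0.633)² = 0.17341 kg m^2.
Thin rod: I_cm = (1/12)ML² = (1/12)(4.93)(0.213)² = 0.018639 kg m^2; centre at d = 0.521 m, so the parallel axis theorem gives I = 0.018639 + (4.93)(0.521)² = 1.3568 kg m^2.
Point mass: I_cm = 0; centre at d = 0.814 m, so the parallel axis theorem gives I = 0 + (2.06)(0.814)² = 1.3649 kg m^2.
Total I = 0.17341 + 1.3568 + 1.3649 = 2.8952 kg m^2.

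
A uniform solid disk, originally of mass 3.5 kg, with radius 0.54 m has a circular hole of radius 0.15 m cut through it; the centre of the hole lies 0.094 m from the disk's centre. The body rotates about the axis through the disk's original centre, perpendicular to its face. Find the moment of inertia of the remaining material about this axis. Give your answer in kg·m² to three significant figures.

Unpierced body about its centre: I₀ = (1/2)MR² = (1/2)(3.5)(0.54)² = 0.5103 kg·m².
The removed disk has mass m = M·(r/R)² = (3.5)(0.15/0.54)² = 0.27006 kg (same uniform areal density).
Its moment of inertia about the rotation axis (parallel-axis theorem): I_hole = (1/2)mr² + md² = (1/2)(0.27006)(0.15)² + (0.27006)(0.094)² = 0.0054245 kg·m².
Treating the hole as negative mass, I = I₀ − I_hole = 0.5103 − 0.0054245 = 0.50488 kg·m².

0.505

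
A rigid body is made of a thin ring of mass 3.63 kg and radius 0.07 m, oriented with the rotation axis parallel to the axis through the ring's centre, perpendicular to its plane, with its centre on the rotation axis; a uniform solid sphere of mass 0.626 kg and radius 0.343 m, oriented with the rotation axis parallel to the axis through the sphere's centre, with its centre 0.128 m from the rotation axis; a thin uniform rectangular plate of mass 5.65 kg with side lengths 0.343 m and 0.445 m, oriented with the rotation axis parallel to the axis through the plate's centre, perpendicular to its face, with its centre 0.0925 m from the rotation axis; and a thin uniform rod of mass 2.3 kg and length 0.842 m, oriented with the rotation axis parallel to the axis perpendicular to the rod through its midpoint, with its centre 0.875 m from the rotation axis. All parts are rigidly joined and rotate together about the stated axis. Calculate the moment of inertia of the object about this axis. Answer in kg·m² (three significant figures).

2.15

Thin ring: I_cm = MR² = (3.63)(0.07)² = 0.017787 kg·m²; axis through the centre, so I = 0.017787 kg·m².
Solid sphere: I_cm = (2/5)MR² = (2/5)(0.626)(0.343)² = 0.029459 kg·m²; centre at d = 0.128 m, so I = I_cm + Md² gives I = 0.029459 + (0.626)(0.128)² = 0.039716 kg·m².
Rectangular plate: I_cm = (1/12)M(a²+b²) = (1/12)(5.65)[(0.343)² + (0.445)²] = 0.14863 kg·m²; centre at d = 0.0925 m, so I = I_cm + Md² gives I = 0.14863 + (5.65)(0.0925)² = 0.19697 kg·m².
Thin rod: I_cm = (1/12)ML² = (1/12)(2.3)(0.842)² = 0.13588 kg·m²; centre at d = 0.875 m, so I = I_cm + Md² gives I = 0.13588 + (2.3)(0.875)² = 1.8968 kg·m².
Total I = 0.017787 + 0.039716 + 0.19697 + 1.8968 = 2.1513 kg·m².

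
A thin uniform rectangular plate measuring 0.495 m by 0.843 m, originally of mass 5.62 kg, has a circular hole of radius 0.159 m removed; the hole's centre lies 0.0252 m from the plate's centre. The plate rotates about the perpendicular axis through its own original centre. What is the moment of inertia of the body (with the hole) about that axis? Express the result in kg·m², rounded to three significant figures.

Unpierced body about its centre: I₀ = (1/12)M(a²+b²) = (1/12)(5.62)[(0.495)² + (0.843)²] = 0.44757 kg·m².
The removed disk has mass m = M·πr²/(ab) = (5.62)·π(0.159)²/(0.495·0.843) = 1.0697 kg (same uniform areal density).
Its moment of inertia about the rotation axis (parallel-axis theorem): I_hole = (1/2)mr² + md² = (1/2)(1.0697)(0.159)² + (1.0697)(0.0252)² = 0.0142 kg·m².
Treating the hole as negative mass, I = I₀ − I_hole = 0.44757 − 0.0142 = 0.43337 kg·m².

0.433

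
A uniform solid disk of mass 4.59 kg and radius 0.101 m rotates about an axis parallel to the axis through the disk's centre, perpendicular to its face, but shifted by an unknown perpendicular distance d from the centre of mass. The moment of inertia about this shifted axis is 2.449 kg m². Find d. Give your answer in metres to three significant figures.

0.727

About the centre-of-mass axis, I_cm = (1/2)MR² = (1/2)(4.59)(0.101)² = 0.023411 kg m².
Parallel axis theorem: I = I_cm + Md², so Md² = 2.449 − 0.023411 = 2.4256 kg m².
d = √(2.4256 / 4.59) = 0.72695 m.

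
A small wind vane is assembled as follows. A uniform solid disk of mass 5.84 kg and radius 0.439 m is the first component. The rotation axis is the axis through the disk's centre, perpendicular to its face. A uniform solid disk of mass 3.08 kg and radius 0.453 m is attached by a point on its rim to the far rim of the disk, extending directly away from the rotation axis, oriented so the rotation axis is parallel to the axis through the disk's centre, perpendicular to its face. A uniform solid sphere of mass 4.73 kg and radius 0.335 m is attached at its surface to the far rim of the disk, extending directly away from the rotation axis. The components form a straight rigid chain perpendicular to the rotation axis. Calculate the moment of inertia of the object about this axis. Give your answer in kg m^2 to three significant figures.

Solid disk: I_cm = (1/2)MR² = (1/2)(5.84)(0.439)² = 0.56275 kg m^2; axis through the centre, so I = 0.56275 kg m^2.
Solid disk: I_cm = (1/2)MR² = (1/2)(3.08)(0.453)² = 0.31602 kg m^2; centre at d = 0.439 + 0.453 = 0.892 m, so the parallel axis theorem gives I = 0.31602 + (3.08)(0.892)² = 2.7667 kg m^2.
Solid sphere: I_cm = (2/5)MR² = (2/5)(4.73)(0.335)² = 0.21233 kg m^2; centre at d = 0.439 + 0.453 + 0.453 + 0.335 = 1.68 m, so the parallel axis theorem gives I = 0.21233 + (4.73)(1.68)² = 13.562 kg m^2.
Total I = 0.56275 + 2.7667 + 13.562 = 16.892 kg m^2.

16.9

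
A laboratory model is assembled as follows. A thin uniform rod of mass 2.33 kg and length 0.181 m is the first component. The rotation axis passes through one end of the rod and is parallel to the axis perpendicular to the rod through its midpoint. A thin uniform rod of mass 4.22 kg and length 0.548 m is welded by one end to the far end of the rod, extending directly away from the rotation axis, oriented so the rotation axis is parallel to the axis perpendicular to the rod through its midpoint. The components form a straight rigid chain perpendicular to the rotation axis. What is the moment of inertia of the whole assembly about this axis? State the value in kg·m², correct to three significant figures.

Thin rod: I_cm = (1/12)ML² = (1/12)(2.33)(0.181)² = 0.0063611 kg·m²; centre at d = 0.0905 m, so the parallel axis theorem gives I = 0.0063611 + (2.33)(0.0905)² = 0.025444 kg·m².
Thin rod: I_cm = (1/12)ML² = (1/12)(4.22)(0.548)² = 0.10561 kg·m²; centre at d = 0.0905 + 0.0905 + 0.274 = 0.455 m, so the parallel axis theorem gives I = 0.10561 + (4.22)(0.455)² = 0.97925 kg·m².
Total I = 0.025444 + 0.97925 = 1.0047 kg·m².

1.00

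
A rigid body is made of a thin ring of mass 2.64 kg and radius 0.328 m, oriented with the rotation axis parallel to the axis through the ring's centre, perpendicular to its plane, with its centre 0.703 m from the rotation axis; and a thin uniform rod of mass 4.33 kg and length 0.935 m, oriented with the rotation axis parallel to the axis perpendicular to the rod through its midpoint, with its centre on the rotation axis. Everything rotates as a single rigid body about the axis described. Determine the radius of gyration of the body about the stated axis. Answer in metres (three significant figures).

0.523

Thin ring: I_cm = MR² = (2.64)(0.328)² = 0.28402 kg·m²; centre at d = 0.703 m, so I = I_cm + Md² gives I = 0.28402 + (2.64)(0.703)² = 1.5887 kg·m².
Thin rod: I_cm = (1/12)ML² = (1/12)(4.33)(0.935)² = 0.31545 kg·m²; axis through the centre, so I = 0.31545 kg·m².
Total I = 1.9042 kg·m²; total mass M = 6.97 kg.
k = √(I/M) = √(1.9042/6.97) = 0.52268 m.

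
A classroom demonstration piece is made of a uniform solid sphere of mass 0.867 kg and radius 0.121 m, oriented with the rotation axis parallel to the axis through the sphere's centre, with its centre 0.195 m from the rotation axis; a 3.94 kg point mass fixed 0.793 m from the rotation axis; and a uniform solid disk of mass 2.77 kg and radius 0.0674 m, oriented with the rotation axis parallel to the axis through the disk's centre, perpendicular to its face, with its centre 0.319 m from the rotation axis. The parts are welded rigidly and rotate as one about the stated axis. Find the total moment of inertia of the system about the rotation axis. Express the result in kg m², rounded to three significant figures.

2.80

Solid sphere: I_cm = (2/5)MR² = (2/5)(0.867)(0.121)² = 0.0050775 kg m²; centre at d = 0.195 m, so I = I_cm + Md² gives I = 0.0050775 + (0.867)(0.195)² = 0.038045 kg m².
Point mass: I_cm = 0; centre at d = 0.793 m, so I = I_cm + Md² gives I = 0 + (3.94)(0.793)² = 2.4777 kg m².
Solid disk: I_cm = (1/2)MR² = (1/2)(2.77)(0.0674)² = 0.0062917 kg m²; centre at d = 0.319 m, so I = I_cm + Md² gives I = 0.0062917 + (2.77)(0.319)² = 0.28817 kg m².
Total I = 0.038045 + 2.4777 + 0.28817 = 2.8039 kg m².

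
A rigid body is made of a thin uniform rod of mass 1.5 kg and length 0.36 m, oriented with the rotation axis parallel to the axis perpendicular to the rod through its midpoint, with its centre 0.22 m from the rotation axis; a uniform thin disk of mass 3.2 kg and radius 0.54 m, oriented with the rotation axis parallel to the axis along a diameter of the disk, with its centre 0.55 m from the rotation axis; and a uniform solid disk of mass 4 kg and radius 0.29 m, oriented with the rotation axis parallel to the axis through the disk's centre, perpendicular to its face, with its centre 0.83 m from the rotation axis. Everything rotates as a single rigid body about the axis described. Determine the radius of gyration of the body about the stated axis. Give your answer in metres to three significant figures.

0.696

Thin rod: I_cm = (1/12)ML² = (1/12)(1.5)(0.36)² = 0.0162 kg m²; centre at d = 0.22 m, so I = I_cm + Md² gives I = 0.0162 + (1.5)(0.22)² = 0.0888 kg m².
Thin disk: I_cm = (1/4)MR² = (1/4)(3.2)(0.54)² = 0.23328 kg m²; centre at d = 0.55 m, so I = I_cm + Md² gives I = 0.23328 + (3.2)(0.55)² = 1.2013 kg m².
Solid disk: I_cm = (1/2)MR² = (1/2)(4)(0.29)² = 0.1682 kg m²; centre at d = 0.83 m, so I = I_cm + Md² gives I = 0.1682 + (4)(0.83)² = 2.9238 kg m².
Total I = 4.2139 kg m²; total mass M = 8.7 kg.
k = √(I/M) = √(4.2139/8.7) = 0.69596 m.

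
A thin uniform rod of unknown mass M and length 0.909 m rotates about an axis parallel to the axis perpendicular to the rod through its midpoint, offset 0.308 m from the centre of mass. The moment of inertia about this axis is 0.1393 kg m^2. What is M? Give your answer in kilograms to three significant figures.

0.851

I = I_cm + Md² = (1/12)ML² + Md² = M·[0.0833333·(0.909)² + (0.308)²] = M·0.16372.
So M = 0.1393 / 0.16372 = 0.85084 kg.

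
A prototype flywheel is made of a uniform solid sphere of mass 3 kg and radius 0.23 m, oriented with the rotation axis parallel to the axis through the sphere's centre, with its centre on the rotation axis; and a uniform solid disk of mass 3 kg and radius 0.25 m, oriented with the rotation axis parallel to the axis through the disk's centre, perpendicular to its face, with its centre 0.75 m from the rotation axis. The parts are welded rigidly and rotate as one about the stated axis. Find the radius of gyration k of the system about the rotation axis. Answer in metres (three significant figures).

0.554

Solid sphere: I_cm = (2/5)MR² = (2/5)(3)(0.23)² = 0.06348 kg m²; axis through the centre, so I = 0.06348 kg m².
Solid disk: I_cm = (1/2)MR² = (1/2)(3)(0.25)² = 0.09375 kg m²; centre at d = 0.75 m, so the parallel axis theorem gives I = 0.09375 + (3)(0.75)² = 1.7812 kg m².
Total I = 1.8447 kg m²; total mass M = 6 kg.
k = √(I/M) = √(1.8447/6) = 0.55449 m.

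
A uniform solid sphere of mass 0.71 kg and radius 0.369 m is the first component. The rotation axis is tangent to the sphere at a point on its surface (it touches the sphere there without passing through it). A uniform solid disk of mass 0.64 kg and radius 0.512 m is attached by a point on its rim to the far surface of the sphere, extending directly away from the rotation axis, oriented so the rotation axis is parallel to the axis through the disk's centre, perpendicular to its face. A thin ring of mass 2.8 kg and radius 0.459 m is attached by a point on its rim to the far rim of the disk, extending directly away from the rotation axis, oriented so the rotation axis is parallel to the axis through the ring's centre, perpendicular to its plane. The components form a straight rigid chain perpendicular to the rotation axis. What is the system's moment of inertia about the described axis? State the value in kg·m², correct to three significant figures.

15.6

Solid sphere: I_cm = (2/5)MR² = (2/5)(0.71)(0.369)² = 0.03867 kg·m²; centre at d = 0.369 m, so I = I_cm + Md² gives I = 0.03867 + (0.71)(0.369)² = 0.13534 kg·m².
Solid disk: I_cm = (1/2)MR² = (1/2)(0.64)(0.512)² = 0.083886 kg·m²; centre at d = 0.369 + 0.369 + 0.512 = 1.25 m, so I = I_cm + Md² gives I = 0.083886 + (0.64)(1.25)² = 1.0839 kg·m².
Thin ring: I_cm = MR² = (2.8)(0.459)² = 0.58991 kg·m²; centre at d = 0.369 + 0.369 + 0.512 + 0.512 + 0.459 = 2.221 m, so I = I_cm + Md² gives I = 0.58991 + (2.8)(2.221)² = 14.402 kg·m².
Total I = 0.13534 + 1.0839 + 14.402 = 15.621 kg·m².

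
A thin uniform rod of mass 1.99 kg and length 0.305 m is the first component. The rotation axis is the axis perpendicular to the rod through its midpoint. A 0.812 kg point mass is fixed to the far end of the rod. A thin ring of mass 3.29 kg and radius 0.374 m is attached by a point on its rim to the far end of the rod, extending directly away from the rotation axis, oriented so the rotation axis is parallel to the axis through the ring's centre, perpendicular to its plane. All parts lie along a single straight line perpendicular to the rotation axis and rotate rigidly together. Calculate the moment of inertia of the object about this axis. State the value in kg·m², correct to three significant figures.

1.41

Thin rod: I_cm = (1/12)ML² = (1/12)(1.99)(0.305)² = 0.015427 kg·m²; axis through the centre, so I = 0.015427 kg·m².
Point mass: I_cm = 0; centre at d = 0.1525 m, so I = I_cm + Md² gives I = 0 + (0.812)(0.1525)² = 0.018884 kg·m².
Thin ring: I_cm = MR² = (3.29)(0.374)² = 0.46019 kg·m²; centre at d = 0.1525 + 0.374 = 0.5265 m, so I = I_cm + Md² gives I = 0.46019 + (3.29)(0.5265)² = 1.3722 kg·m².
Total I = 0.015427 + 0.018884 + 1.3722 = 1.4065 kg·m².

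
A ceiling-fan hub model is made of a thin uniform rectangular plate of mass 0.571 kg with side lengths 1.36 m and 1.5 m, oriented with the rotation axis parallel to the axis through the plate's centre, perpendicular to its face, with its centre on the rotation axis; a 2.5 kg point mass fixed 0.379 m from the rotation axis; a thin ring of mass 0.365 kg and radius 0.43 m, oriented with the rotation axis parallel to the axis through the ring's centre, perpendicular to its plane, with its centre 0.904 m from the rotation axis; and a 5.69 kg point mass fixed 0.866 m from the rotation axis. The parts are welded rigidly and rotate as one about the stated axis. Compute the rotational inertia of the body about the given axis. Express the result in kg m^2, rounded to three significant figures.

5.19

Rectangular plate: I_cm = (1/12)M(a²+b²) = (1/12)(0.571)[(1.36)² + (1.5)²] = 0.19507 kg m^2; axis through the centre, so I = 0.19507 kg m^2.
Point mass: I_cm = 0; centre at d = 0.379 m, so I = I_cm + Md² gives I = 0 + (2.5)(0.379)² = 0.3591 kg m^2.
Thin ring: I_cm = MR² = (0.365)(0.43)² = 0.067488 kg m^2; centre at d = 0.904 m, so I = I_cm + Md² gives I = 0.067488 + (0.365)(0.904)² = 0.36577 kg m^2.
Point mass: I_cm = 0; centre at d = 0.866 m, so I = I_cm + Md² gives I = 0 + (5.69)(0.866)² = 4.2672 kg m^2.
Total I = 0.19507 + 0.3591 + 0.36577 + 4.2672 = 5.1872 kg m^2.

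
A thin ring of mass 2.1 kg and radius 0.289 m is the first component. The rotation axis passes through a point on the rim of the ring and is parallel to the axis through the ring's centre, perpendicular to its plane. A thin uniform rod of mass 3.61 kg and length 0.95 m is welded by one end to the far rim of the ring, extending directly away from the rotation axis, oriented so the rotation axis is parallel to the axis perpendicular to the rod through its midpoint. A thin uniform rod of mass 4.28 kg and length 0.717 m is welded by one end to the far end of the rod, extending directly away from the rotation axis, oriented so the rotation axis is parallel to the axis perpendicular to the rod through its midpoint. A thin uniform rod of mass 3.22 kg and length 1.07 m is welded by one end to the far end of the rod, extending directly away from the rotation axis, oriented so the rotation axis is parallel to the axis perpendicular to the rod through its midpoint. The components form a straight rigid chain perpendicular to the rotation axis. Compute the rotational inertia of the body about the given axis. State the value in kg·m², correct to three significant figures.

45.2

Thin ring: I_cm = MR² = (2.1)(0.289)² = 0.17539 kg·m²; centre at d = 0.289 m, so the parallel axis theorem gives I = 0.17539 + (2.1)(0.289)² = 0.35079 kg·m².
Thin rod: I_cm = (1/12)ML² = (1/12)(3.61)(0.95)² = 0.2715 kg·m²; centre at d = 0.289 + 0.289 + 0.475 = 1.053 m, so the parallel axis theorem gives I = 0.2715 + (3.61)(1.053)² = 4.2743 kg·m².
Thin rod: I_cm = (1/12)ML² = (1/12)(4.28)(0.717)² = 0.18336 kg·m²; centre at d = 0.289 + 0.289 + 0.475 + 0.475 + 0.3585 = 1.8865 m, so the parallel axis theorem gives I = 0.18336 + (4.28)(1.8865)² = 15.415 kg·m².
Thin rod: I_cm = (1/12)ML² = (1/12)(3.22)(1.07)² = 0.30721 kg·m²; centre at d = 0.289 + 0.289 + 0.475 + 0.475 + 0.3585 + 0.3585 + 0.535 = 2.78 m, so the parallel axis theorem gives I = 0.30721 + (3.22)(2.78)² = 25.193 kg·m².
Total I = 0.35079 + 4.2743 + 15.415 + 25.193 = 45.233 kg·m².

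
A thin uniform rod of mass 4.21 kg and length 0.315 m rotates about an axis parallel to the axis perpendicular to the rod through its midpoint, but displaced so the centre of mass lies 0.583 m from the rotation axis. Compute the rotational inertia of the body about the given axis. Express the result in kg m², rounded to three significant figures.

1.47

I_cm = (1/12)ML² = (1/12)(4.21)(0.315)² = 0.034811 kg m²; centre at d = 0.583 m, so I = I_cm + Md² gives I = 0.034811 + (4.21)(0.583)² = 1.4657 kg m².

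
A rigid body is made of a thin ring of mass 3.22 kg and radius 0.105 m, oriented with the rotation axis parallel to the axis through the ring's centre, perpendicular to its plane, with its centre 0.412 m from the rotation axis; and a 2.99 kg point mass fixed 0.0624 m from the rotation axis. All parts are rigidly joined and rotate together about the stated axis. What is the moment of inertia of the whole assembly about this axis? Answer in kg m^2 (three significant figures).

Thin ring: I_cm = MR² = (3.22)(0.105)² = 0.0355 kg m^2; centre at d = 0.412 m, so the parallel axis theorem gives I = 0.0355 + (3.22)(0.412)² = 0.58208 kg m^2.
Point mass: I_cm = 0; centre at d = 0.0624 m, so the parallel axis theorem gives I = 0 + (2.99)(0.0624)² = 0.011642 kg m^2.
Total I = 0.58208 + 0.011642 = 0.59372 kg m^2.

0.594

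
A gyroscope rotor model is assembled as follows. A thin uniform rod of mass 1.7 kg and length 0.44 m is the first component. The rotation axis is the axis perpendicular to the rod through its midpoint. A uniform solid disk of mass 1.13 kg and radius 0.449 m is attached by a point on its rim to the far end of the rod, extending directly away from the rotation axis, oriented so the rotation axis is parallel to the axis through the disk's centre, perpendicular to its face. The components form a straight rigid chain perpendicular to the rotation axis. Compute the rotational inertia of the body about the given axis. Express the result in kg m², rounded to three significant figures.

Thin rod: I_cm = (1/12)ML² = (1/12)(1.7)(0.44)² = 0.027427 kg m²; axis through the centre, so I = 0.027427 kg m².
Solid disk: I_cm = (1/2)MR² = (1/2)(1.13)(0.449)² = 0.1139 kg m²; centre at d = 0.22 + 0.449 = 0.669 m, so I = I_cm + Md² gives I = 0.1139 + (1.13)(0.669)² = 0.61965 kg m².
Total I = 0.027427 + 0.61965 = 0.64708 kg m².

0.647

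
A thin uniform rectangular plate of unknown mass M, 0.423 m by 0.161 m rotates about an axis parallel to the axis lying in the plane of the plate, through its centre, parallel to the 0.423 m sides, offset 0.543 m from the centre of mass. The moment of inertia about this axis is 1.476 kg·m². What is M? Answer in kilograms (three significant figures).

4.97

I = I_cm + Md² = (1/12)Mb² + Md² = M·[0.0833333·(0.161)² + (0.543)²] = M·0.29701.
So M = 1.476 / 0.29701 = 4.9695 kg.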